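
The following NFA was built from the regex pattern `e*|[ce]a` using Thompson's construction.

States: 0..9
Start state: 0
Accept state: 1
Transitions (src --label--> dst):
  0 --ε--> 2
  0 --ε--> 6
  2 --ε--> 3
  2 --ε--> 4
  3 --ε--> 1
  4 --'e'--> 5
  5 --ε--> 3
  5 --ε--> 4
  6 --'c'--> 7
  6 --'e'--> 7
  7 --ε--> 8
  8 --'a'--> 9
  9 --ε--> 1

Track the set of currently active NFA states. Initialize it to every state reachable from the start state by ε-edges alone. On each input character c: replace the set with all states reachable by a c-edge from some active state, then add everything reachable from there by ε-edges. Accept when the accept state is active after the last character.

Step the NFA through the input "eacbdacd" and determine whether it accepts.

Answer: REJECT

Derivation:
start: ε-closure({0}) = {0,1,2,3,4,6}
'e' @ 1: {1,3,4,5,7,8}  [accepting]
'a' @ 2: {1,9}  [accepting]
'c' @ 3: {}  — dead — no transitions
rest 'bdacd' ignored (set empty)
end set {} — state 1 not in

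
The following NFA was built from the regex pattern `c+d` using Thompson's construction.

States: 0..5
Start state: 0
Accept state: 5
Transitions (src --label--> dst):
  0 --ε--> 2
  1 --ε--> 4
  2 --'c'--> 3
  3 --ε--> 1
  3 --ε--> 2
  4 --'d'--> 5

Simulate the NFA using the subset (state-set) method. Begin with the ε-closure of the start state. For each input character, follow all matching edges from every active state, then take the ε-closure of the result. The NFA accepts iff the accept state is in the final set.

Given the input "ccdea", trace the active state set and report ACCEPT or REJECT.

Answer: REJECT

Derivation:
start: ε-closure({0}) = {0,2}
'c' @ 1: {1,2,3,4}
'c' @ 2: {1,2,3,4}
'd' @ 3: {5}  (accept∈set)
'e' @ 4: {}  — no active states
rest 'a' ignored (set empty)
end set {} — state 5 not in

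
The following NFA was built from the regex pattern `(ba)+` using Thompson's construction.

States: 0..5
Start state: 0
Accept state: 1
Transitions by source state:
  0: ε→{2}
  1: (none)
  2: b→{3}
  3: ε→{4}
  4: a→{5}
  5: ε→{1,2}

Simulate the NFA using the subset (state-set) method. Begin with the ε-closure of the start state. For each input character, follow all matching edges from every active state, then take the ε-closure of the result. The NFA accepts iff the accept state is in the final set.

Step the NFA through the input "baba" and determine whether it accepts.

Answer: ACCEPT

Derivation:
S₀ = ε-closure({0}) = {0,2}
'b' @ 1: {3,4}
'a' @ 2: {1,2,5}  (accept∈set)
'b' @ 3: {3,4}
'a' @ 4: {1,2,5}  (accept∈set)
final: {1,2,5}; accept 1 in set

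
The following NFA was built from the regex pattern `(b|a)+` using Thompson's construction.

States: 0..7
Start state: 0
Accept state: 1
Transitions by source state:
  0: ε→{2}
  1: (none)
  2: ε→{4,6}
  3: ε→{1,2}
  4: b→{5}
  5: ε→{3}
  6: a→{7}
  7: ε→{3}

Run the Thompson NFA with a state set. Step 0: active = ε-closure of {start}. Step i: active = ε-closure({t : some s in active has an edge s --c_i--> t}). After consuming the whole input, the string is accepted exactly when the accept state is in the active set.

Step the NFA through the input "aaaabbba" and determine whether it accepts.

Answer: ACCEPT

Trace:
S₀ = ε-closure({0}) = {0,2,4,6}
'a' @ 1: {1,2,3,4,6,7}  [accepting]
'a' @ 2: {1,2,3,4,6,7}  [accepting]
'a' @ 3: {1,2,3,4,6,7}  [accepting]
'a' @ 4: {1,2,3,4,6,7}  [accepting]
'b' @ 5: {1,2,3,4,5,6}  [accepting]
'b' @ 6: {1,2,3,4,5,6}  [accepting]
'b' @ 7: {1,2,3,4,5,6}  [accepting]
'a' @ 8: {1,2,3,4,6,7}  [accepting]
end set {1,2,3,4,6,7} — state 1 in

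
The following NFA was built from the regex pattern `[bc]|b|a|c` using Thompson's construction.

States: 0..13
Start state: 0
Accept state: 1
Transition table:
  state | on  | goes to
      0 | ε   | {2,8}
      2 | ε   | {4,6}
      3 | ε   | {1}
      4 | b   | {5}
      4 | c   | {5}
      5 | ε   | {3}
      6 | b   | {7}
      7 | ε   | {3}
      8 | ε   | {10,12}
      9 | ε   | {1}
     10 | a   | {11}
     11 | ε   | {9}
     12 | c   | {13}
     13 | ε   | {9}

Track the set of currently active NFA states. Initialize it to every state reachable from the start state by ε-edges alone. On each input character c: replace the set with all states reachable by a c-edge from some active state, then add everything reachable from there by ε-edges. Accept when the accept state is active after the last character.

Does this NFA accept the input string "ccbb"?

initial (ε-close {0}): {0,2,4,6,8,10,12}
'c' @ 1: {1,3,5,9,13}  (accept∈set)
'c' @ 2: {}  — state set empty
rest 'bb' ignored (set empty)
after full input: {}  (accept=1 not in)

Answer: REJECT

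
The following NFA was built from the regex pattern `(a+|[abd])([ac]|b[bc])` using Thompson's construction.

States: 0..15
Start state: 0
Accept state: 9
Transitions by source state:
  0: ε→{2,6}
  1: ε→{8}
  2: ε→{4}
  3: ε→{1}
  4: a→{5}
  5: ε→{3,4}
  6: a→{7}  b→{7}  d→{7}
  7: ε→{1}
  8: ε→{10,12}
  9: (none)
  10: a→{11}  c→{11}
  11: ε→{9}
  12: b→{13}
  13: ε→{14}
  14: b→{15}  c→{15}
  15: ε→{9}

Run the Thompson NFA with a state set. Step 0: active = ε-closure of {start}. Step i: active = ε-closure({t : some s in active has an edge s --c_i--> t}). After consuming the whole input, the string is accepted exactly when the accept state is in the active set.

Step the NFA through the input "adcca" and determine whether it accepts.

initial (ε-close {0}): {0,2,4,6}
'a' @ 1: {1,3,4,5,7,8,10,12}
'd' @ 2: {}  — no active states
rest 'cca' ignored (set empty)
end set {} — state 9 not in

Answer: REJECT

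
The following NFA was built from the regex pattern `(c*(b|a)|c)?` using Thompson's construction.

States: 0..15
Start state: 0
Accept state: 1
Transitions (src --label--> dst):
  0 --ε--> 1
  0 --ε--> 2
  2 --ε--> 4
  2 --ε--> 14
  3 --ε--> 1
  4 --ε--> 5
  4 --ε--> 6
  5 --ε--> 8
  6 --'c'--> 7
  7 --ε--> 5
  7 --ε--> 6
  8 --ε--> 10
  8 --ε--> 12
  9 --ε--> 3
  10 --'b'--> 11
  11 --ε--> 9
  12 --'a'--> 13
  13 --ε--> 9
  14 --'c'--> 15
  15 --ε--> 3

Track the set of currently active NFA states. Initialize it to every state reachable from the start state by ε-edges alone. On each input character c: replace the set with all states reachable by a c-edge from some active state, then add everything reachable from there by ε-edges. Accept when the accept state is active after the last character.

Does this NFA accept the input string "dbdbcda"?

Answer: REJECT

Steps:
initial (ε-close {0}): {0,1,2,4,5,6,8,10,12,14}
'd' @ 1: {}  — state set empty
rest 'bdbcda' ignored (set empty)
final: {}; accept 1 not in set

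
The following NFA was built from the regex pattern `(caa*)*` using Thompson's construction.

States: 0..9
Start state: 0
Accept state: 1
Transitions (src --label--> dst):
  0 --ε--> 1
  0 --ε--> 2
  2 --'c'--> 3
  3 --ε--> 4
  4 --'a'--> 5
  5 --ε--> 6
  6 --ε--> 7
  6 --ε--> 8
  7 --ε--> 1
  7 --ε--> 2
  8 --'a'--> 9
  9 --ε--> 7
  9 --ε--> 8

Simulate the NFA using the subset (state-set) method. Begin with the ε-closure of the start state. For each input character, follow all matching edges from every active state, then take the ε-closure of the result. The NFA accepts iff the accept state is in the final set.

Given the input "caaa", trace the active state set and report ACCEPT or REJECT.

initial (ε-close {0}): {0,1,2}
'c' @ 1: {3,4}
'a' @ 2: {1,2,5,6,7,8}  (accept∈set)
'a' @ 3: {1,2,7,8,9}  (accept∈set)
'a' @ 4: {1,2,7,8,9}  (accept∈set)
final: {1,2,7,8,9}; accept 1 in set

Answer: ACCEPT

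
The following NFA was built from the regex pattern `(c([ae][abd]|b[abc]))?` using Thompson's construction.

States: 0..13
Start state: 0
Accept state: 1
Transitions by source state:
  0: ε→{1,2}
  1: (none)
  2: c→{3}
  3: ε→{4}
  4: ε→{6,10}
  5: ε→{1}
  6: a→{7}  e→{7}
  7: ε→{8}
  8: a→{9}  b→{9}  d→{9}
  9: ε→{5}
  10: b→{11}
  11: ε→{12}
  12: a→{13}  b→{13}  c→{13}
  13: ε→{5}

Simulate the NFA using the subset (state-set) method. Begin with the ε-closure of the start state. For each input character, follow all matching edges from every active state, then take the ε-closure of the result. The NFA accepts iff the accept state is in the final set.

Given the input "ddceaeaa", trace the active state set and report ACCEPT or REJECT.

Answer: REJECT

Steps:
initial (ε-close {0}): {0,1,2}
'd' @ 1: {}  — state set empty
rest 'dceaeaa' ignored (set empty)
end set {} — state 1 not in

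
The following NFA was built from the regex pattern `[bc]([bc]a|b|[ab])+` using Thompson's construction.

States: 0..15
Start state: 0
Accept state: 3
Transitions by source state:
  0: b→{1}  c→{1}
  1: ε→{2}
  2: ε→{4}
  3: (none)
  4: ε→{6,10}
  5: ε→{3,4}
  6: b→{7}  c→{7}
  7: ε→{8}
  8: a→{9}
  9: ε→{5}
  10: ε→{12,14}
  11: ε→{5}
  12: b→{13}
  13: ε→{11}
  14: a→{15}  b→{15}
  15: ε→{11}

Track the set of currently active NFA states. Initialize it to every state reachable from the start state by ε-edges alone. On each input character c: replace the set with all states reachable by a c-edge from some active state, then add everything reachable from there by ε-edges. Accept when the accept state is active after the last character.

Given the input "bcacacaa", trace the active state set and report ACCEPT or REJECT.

Answer: ACCEPT

Derivation:
S₀ = ε-closure({0}) = {0}
'b' @ 1: {1,2,4,6,10,12,14}
'c' @ 2: {7,8}
'a' @ 3: {3,4,5,6,9,10,12,14}  (accept∈set)
'c' @ 4: {7,8}
'a' @ 5: {3,4,5,6,9,10,12,14}  (accept∈set)
'c' @ 6: {7,8}
'a' @ 7: {3,4,5,6,9,10,12,14}  (accept∈set)
'a' @ 8: {3,4,5,6,10,11,12,14,15}  (accept∈set)
after full input: {3,4,5,6,10,11,12,14,15}  (accept=3 in)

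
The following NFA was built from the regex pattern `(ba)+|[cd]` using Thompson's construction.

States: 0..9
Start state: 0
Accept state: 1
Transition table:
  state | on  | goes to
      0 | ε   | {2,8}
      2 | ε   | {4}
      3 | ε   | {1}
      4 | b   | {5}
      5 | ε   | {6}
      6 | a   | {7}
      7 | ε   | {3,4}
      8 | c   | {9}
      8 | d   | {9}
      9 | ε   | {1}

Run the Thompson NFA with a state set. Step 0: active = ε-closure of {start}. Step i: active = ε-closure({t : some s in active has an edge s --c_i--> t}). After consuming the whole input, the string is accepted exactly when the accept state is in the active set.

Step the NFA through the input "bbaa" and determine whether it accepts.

Answer: REJECT

Steps:
start: ε-closure({0}) = {0,2,4,8}
'b' @ 1: {5,6}
'b' @ 2: {}  — state set empty
rest 'aa' ignored (set empty)
end set {} — state 1 not in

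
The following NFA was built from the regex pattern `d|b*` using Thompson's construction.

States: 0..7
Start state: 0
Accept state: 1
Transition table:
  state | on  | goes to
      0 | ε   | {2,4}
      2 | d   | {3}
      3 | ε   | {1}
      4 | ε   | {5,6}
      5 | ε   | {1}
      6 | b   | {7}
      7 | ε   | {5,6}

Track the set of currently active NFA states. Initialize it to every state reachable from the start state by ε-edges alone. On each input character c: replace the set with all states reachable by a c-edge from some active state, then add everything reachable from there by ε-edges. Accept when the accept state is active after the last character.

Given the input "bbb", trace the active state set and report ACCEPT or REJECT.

S₀ = ε-closure({0}) = {0,1,2,4,5,6}
'b' @ 1: {1,5,6,7}  [accepting]
'b' @ 2: {1,5,6,7}  [accepting]
'b' @ 3: {1,5,6,7}  [accepting]
final: {1,5,6,7}; accept 1 in set

Answer: ACCEPT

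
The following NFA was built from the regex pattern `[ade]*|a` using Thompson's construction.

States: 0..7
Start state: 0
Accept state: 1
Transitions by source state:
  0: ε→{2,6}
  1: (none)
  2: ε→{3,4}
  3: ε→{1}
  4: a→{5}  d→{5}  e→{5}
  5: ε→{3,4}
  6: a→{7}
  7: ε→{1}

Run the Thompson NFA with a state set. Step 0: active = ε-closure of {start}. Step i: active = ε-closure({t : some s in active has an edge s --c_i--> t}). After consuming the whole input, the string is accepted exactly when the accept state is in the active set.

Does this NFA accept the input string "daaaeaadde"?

Answer: ACCEPT

Derivation:
start: ε-closure({0}) = {0,1,2,3,4,6}
'd' @ 1: {1,3,4,5}  ✓accept
'a' @ 2: {1,3,4,5}  ✓accept
'a' @ 3: {1,3,4,5}  ✓accept
'a' @ 4: {1,3,4,5}  ✓accept
'e' @ 5: {1,3,4,5}  ✓accept
'a' @ 6: {1,3,4,5}  ✓accept
'a' @ 7: {1,3,4,5}  ✓accept
'd' @ 8: {1,3,4,5}  ✓accept
'd' @ 9: {1,3,4,5}  ✓accept
'e' @ 10: {1,3,4,5}  ✓accept
final: {1,3,4,5}; accept 1 in set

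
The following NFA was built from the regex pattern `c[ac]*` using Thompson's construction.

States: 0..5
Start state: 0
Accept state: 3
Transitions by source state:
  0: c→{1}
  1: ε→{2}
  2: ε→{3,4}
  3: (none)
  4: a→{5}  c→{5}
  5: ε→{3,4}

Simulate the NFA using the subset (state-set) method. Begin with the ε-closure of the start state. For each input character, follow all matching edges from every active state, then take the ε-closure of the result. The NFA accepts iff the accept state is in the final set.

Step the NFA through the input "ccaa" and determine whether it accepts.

Answer: ACCEPT

Trace:
S₀ = ε-closure({0}) = {0}
'c' @ 1: {1,2,3,4}  (accept∈set)
'c' @ 2: {3,4,5}  (accept∈set)
'a' @ 3: {3,4,5}  (accept∈set)
'a' @ 4: {3,4,5}  (accept∈set)
end set {3,4,5} — state 3 in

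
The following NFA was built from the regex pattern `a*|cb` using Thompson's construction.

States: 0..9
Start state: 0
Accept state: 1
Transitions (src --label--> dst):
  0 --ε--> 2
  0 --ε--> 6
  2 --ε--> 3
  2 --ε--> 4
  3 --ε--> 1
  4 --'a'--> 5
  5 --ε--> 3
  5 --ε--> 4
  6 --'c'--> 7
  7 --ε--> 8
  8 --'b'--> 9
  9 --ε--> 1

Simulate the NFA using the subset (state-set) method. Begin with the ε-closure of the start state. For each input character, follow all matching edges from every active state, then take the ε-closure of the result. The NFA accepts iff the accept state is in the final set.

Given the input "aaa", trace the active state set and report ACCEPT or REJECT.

S₀ = ε-closure({0}) = {0,1,2,3,4,6}
'a' @ 1: {1,3,4,5}  [accepting]
'a' @ 2: {1,3,4,5}  [accepting]
'a' @ 3: {1,3,4,5}  [accepting]
end set {1,3,4,5} — state 1 in

Answer: ACCEPT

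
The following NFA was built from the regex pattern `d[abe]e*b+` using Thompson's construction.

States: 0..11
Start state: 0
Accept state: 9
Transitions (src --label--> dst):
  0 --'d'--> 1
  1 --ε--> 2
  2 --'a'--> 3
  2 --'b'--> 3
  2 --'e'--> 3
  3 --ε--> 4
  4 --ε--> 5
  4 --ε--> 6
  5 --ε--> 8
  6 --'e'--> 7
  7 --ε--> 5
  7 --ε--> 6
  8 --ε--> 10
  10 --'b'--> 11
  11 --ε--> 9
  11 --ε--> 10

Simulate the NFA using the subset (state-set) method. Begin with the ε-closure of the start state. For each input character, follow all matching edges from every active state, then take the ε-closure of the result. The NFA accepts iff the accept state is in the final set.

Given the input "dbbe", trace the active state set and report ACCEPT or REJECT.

Answer: REJECT

Derivation:
start: ε-closure({0}) = {0}
'd' @ 1: {1,2}
'b' @ 2: {3,4,5,6,8,10}
'b' @ 3: {9,10,11}  [accepting]
'e' @ 4: {}  — no active states
after full input: {}  (accept=9 not in)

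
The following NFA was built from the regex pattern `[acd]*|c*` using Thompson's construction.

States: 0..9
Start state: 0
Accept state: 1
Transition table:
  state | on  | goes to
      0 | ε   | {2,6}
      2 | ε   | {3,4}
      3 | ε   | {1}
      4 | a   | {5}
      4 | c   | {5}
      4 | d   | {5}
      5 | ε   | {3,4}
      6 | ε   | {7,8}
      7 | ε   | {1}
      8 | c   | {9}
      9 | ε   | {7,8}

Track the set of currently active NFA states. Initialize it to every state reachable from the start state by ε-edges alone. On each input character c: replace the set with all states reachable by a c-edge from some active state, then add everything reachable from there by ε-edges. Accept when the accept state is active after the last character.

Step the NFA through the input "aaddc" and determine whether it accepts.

start: ε-closure({0}) = {0,1,2,3,4,6,7,8}
'a' @ 1: {1,3,4,5}  ✓accept
'a' @ 2: {1,3,4,5}  ✓accept
'd' @ 3: {1,3,4,5}  ✓accept
'd' @ 4: {1,3,4,5}  ✓accept
'c' @ 5: {1,3,4,5}  ✓accept
after full input: {1,3,4,5}  (accept=1 in)

Answer: ACCEPT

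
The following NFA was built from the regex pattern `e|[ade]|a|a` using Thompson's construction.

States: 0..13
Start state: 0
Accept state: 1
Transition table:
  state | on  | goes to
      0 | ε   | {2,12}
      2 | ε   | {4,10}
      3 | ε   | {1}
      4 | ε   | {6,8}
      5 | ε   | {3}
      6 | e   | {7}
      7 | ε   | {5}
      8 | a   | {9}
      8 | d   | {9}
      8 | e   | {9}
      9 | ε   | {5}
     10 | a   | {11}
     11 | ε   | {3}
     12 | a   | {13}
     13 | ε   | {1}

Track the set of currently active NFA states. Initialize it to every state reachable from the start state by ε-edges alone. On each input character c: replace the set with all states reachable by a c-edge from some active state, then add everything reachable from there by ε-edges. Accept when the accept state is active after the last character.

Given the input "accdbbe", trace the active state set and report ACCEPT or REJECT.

initial (ε-close {0}): {0,2,4,6,8,10,12}
'a' @ 1: {1,3,5,9,11,13}  ✓accept
'c' @ 2: {}  — no active states
rest 'cdbbe' ignored (set empty)
final: {}; accept 1 not in set

Answer: REJECT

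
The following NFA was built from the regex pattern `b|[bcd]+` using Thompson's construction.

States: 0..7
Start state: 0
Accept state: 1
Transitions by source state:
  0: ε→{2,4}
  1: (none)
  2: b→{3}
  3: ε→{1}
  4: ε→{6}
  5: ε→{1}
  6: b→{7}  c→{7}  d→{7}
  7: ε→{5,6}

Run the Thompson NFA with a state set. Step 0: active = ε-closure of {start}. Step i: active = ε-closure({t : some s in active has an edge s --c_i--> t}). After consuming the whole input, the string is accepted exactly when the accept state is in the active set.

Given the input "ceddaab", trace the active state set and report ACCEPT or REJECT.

Answer: REJECT

Trace:
initial (ε-close {0}): {0,2,4,6}
'c' @ 1: {1,5,6,7}  ✓accept
'e' @ 2: {}  — state set empty
rest 'ddaab' ignored (set empty)
after full input: {}  (accept=1 not in)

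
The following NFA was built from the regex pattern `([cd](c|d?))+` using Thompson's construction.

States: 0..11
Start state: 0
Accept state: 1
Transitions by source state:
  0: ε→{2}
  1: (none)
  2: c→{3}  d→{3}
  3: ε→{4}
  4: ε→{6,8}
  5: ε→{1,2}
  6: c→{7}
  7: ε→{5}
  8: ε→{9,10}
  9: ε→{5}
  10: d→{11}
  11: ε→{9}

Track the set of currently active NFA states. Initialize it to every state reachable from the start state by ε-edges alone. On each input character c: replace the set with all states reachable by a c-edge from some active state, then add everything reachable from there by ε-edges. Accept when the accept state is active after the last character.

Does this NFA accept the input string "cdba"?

start: ε-closure({0}) = {0,2}
'c' @ 1: {1,2,3,4,5,6,8,9,10}  [accepting]
'd' @ 2: {1,2,3,4,5,6,8,9,10,11}  [accepting]
'b' @ 3: {}  — state set empty
rest 'a' ignored (set empty)
end set {} — state 1 not in

Answer: REJECT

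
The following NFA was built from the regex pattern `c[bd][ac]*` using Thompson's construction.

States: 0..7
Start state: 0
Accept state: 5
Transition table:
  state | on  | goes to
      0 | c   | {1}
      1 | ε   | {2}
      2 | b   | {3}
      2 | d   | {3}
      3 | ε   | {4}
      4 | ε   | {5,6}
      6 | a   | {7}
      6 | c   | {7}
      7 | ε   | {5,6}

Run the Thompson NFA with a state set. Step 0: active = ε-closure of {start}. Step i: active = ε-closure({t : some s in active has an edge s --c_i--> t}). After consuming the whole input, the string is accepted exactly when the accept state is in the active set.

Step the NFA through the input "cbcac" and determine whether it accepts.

S₀ = ε-closure({0}) = {0}
'c' @ 1: {1,2}
'b' @ 2: {3,4,5,6}  [accepting]
'c' @ 3: {5,6,7}  [accepting]
'a' @ 4: {5,6,7}  [accepting]
'c' @ 5: {5,6,7}  [accepting]
final: {5,6,7}; accept 5 in set

Answer: ACCEPT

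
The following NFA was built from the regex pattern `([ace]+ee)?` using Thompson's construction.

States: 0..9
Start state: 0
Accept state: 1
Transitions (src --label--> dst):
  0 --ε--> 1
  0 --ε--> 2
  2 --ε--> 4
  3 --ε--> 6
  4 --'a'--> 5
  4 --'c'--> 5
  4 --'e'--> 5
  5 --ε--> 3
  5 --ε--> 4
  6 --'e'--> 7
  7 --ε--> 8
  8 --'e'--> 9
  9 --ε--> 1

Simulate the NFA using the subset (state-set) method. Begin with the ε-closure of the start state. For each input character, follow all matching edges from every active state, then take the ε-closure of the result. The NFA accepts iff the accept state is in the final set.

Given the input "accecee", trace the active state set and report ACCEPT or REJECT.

start: ε-closure({0}) = {0,1,2,4}
'a' @ 1: {3,4,5,6}
'c' @ 2: {3,4,5,6}
'c' @ 3: {3,4,5,6}
'e' @ 4: {3,4,5,6,7,8}
'c' @ 5: {3,4,5,6}
'e' @ 6: {3,4,5,6,7,8}
'e' @ 7: {1,3,4,5,6,7,8,9}  [accepting]
end set {1,3,4,5,6,7,8,9} — state 1 in

Answer: ACCEPT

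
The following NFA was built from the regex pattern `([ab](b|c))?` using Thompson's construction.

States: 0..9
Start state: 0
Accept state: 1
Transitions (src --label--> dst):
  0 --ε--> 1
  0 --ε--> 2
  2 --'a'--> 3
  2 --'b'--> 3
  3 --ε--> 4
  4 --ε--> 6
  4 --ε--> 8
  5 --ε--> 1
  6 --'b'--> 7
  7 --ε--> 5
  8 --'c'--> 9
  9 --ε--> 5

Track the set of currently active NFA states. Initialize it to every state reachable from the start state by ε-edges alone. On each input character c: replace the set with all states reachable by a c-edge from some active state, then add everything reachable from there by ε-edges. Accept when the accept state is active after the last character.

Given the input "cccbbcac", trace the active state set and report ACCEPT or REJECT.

Answer: REJECT

Derivation:
initial (ε-close {0}): {0,1,2}
'c' @ 1: {}  — no active states
rest 'ccbbcac' ignored (set empty)
after full input: {}  (accept=1 not in)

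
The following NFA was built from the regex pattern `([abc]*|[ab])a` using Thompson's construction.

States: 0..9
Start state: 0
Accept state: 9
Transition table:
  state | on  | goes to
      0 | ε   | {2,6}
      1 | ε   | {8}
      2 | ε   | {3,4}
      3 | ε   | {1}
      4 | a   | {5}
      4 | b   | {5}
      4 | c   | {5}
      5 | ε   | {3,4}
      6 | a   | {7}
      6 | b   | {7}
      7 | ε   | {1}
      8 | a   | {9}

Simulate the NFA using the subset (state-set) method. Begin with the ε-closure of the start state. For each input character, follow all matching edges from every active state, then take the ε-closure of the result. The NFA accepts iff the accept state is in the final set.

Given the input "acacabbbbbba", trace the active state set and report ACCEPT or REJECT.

start: ε-closure({0}) = {0,1,2,3,4,6,8}
'a' @ 1: {1,3,4,5,7,8,9}  [accepting]
'c' @ 2: {1,3,4,5,8}
'a' @ 3: {1,3,4,5,8,9}  [accepting]
'c' @ 4: {1,3,4,5,8}
'a' @ 5: {1,3,4,5,8,9}  [accepting]
'b' @ 6: {1,3,4,5,8}
'b' @ 7: {1,3,4,5,8}
'b' @ 8: {1,3,4,5,8}
'b' @ 9: {1,3,4,5,8}
'b' @ 10: {1,3,4,5,8}
'b' @ 11: {1,3,4,5,8}
'a' @ 12: {1,3,4,5,8,9}  [accepting]
end set {1,3,4,5,8,9} — state 9 in

Answer: ACCEPT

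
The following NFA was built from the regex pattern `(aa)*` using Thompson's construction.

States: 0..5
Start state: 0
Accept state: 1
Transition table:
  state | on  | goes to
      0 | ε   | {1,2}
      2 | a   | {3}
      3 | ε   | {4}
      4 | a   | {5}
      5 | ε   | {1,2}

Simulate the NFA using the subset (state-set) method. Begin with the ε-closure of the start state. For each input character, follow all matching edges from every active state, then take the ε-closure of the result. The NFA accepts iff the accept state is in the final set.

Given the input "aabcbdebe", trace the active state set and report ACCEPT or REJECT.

S₀ = ε-closure({0}) = {0,1,2}
'a' @ 1: {3,4}
'a' @ 2: {1,2,5}  [accepting]
'b' @ 3: {}  — state set empty
rest 'cbdebe' ignored (set empty)
final: {}; accept 1 not in set

Answer: REJECT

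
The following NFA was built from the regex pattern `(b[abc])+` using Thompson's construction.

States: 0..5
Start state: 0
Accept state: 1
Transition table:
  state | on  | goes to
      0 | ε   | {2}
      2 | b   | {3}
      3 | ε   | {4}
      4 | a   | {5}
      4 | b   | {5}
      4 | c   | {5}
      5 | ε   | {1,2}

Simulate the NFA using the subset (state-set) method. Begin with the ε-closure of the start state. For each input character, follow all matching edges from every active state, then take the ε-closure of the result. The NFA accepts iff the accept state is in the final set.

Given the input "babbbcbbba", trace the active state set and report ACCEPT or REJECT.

Answer: ACCEPT

Steps:
initial (ε-close {0}): {0,2}
'b' @ 1: {3,4}
'a' @ 2: {1,2,5}  (accept∈set)
'b' @ 3: {3,4}
'b' @ 4: {1,2,5}  (accept∈set)
'b' @ 5: {3,4}
'c' @ 6: {1,2,5}  (accept∈set)
'b' @ 7: {3,4}
'b' @ 8: {1,2,5}  (accept∈set)
'b' @ 9: {3,4}
'a' @ 10: {1,2,5}  (accept∈set)
after full input: {1,2,5}  (accept=1 in)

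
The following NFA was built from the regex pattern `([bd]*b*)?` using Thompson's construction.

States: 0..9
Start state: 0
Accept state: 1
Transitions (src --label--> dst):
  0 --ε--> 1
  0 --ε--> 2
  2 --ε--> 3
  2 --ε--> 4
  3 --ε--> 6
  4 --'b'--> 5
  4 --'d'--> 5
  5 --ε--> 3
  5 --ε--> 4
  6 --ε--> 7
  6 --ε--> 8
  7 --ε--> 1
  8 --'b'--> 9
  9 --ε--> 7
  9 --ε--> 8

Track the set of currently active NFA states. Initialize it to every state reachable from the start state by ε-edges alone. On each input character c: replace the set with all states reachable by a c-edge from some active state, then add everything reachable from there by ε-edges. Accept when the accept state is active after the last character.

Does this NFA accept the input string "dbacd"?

Answer: REJECT

Derivation:
start: ε-closure({0}) = {0,1,2,3,4,6,7,8}
'd' @ 1: {1,3,4,5,6,7,8}  (accept∈set)
'b' @ 2: {1,3,4,5,6,7,8,9}  (accept∈set)
'a' @ 3: {}  — no active states
rest 'cd' ignored (set empty)
final: {}; accept 1 not in set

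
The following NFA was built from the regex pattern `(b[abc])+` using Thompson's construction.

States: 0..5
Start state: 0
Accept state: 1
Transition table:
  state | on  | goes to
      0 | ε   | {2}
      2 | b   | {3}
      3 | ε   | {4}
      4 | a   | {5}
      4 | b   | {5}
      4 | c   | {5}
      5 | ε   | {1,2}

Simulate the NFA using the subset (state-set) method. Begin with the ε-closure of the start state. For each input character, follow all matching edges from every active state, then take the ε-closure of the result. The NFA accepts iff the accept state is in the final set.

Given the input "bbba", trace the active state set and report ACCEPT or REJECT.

start: ε-closure({0}) = {0,2}
'b' @ 1: {3,4}
'b' @ 2: {1,2,5}  [accepting]
'b' @ 3: {3,4}
'a' @ 4: {1,2,5}  [accepting]
end set {1,2,5} — state 1 in

Answer: ACCEPT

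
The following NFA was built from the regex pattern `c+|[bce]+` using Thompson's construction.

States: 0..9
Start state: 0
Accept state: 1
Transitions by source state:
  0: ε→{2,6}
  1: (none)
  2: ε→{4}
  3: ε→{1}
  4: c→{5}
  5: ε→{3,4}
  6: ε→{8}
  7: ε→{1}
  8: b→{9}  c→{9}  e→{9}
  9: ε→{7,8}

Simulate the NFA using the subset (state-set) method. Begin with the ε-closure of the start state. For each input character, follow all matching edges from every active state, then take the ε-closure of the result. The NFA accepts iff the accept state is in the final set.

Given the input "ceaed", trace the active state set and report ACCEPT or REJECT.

Answer: REJECT

Derivation:
start: ε-closure({0}) = {0,2,4,6,8}
'c' @ 1: {1,3,4,5,7,8,9}  ✓accept
'e' @ 2: {1,7,8,9}  ✓accept
'a' @ 3: {}  — no active states
rest 'ed' ignored (set empty)
after full input: {}  (accept=1 not in)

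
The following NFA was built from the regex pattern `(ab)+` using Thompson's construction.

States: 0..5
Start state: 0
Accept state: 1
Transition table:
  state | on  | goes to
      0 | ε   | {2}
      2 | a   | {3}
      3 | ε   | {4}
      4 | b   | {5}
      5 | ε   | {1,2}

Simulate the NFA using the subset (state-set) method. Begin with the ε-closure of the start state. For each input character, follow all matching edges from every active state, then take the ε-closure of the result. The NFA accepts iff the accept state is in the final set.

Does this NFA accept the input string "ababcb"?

start: ε-closure({0}) = {0,2}
'a' @ 1: {3,4}
'b' @ 2: {1,2,5}  ✓accept
'a' @ 3: {3,4}
'b' @ 4: {1,2,5}  ✓accept
'c' @ 5: {}  — state set empty
rest 'b' ignored (set empty)
end set {} — state 1 not in

Answer: REJECT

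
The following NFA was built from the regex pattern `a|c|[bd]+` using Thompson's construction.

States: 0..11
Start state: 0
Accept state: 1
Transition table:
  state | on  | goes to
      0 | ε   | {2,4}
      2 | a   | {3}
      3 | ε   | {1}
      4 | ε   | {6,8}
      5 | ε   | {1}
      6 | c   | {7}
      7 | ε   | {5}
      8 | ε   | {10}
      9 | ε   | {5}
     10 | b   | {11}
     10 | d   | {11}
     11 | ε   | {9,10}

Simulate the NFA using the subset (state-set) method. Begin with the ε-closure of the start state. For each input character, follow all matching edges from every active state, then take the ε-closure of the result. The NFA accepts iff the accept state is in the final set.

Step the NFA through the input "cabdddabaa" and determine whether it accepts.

initial (ε-close {0}): {0,2,4,6,8,10}
'c' @ 1: {1,5,7}  (accept∈set)
'a' @ 2: {}  — state set empty
rest 'bdddabaa' ignored (set empty)
end set {} — state 1 not in

Answer: REJECT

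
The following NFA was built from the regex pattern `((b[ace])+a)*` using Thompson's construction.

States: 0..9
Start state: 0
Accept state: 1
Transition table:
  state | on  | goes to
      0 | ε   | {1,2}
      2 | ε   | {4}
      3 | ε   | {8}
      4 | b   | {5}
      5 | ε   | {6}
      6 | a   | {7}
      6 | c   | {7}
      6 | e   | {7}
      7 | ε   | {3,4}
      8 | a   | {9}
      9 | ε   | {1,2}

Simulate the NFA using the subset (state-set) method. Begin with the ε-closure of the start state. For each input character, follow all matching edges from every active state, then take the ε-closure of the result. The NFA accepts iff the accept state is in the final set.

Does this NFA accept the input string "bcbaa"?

Answer: ACCEPT

Trace:
initial (ε-close {0}): {0,1,2,4}
'b' @ 1: {5,6}
'c' @ 2: {3,4,7,8}
'b' @ 3: {5,6}
'a' @ 4: {3,4,7,8}
'a' @ 5: {1,2,4,9}  [accepting]
after full input: {1,2,4,9}  (accept=1 in)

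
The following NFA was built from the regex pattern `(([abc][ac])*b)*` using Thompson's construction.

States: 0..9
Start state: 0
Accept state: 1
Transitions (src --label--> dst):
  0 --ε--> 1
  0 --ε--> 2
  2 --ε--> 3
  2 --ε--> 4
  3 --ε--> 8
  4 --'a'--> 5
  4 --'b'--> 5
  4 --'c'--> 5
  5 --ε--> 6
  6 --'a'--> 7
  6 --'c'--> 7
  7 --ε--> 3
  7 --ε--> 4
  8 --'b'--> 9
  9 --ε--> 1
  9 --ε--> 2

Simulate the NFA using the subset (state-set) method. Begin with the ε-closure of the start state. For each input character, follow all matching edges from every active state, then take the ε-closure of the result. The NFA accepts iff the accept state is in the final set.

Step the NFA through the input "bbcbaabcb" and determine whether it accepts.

Answer: ACCEPT

Trace:
initial (ε-close {0}): {0,1,2,3,4,8}
'b' @ 1: {1,2,3,4,5,6,8,9}  (accept∈set)
'b' @ 2: {1,2,3,4,5,6,8,9}  (accept∈set)
'c' @ 3: {3,4,5,6,7,8}
'b' @ 4: {1,2,3,4,5,6,8,9}  (accept∈set)
'a' @ 5: {3,4,5,6,7,8}
'a' @ 6: {3,4,5,6,7,8}
'b' @ 7: {1,2,3,4,5,6,8,9}  (accept∈set)
'c' @ 8: {3,4,5,6,7,8}
'b' @ 9: {1,2,3,4,5,6,8,9}  (accept∈set)
final: {1,2,3,4,5,6,8,9}; accept 1 in set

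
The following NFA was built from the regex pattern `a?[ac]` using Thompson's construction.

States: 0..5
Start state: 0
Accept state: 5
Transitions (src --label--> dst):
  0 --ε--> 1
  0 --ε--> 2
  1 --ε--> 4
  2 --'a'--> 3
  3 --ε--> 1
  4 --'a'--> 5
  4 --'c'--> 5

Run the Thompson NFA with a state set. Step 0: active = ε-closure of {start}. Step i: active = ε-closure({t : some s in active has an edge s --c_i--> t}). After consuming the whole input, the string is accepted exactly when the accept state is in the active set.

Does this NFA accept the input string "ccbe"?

Answer: REJECT

Trace:
start: ε-closure({0}) = {0,1,2,4}
'c' @ 1: {5}  (accept∈set)
'c' @ 2: {}  — no active states
rest 'be' ignored (set empty)
end set {} — state 5 not in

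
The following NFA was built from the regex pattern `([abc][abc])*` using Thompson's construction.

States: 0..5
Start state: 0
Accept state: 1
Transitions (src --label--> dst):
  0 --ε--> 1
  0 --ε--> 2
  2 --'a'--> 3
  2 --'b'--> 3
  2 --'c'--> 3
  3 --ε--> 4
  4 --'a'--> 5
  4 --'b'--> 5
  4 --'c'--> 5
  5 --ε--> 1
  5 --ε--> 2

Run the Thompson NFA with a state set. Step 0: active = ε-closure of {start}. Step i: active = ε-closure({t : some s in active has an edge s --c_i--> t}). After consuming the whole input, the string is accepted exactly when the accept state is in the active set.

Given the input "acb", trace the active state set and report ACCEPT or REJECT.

initial (ε-close {0}): {0,1,2}
'a' @ 1: {3,4}
'c' @ 2: {1,2,5}  [accepting]
'b' @ 3: {3,4}
after full input: {3,4}  (accept=1 not in)

Answer: REJECT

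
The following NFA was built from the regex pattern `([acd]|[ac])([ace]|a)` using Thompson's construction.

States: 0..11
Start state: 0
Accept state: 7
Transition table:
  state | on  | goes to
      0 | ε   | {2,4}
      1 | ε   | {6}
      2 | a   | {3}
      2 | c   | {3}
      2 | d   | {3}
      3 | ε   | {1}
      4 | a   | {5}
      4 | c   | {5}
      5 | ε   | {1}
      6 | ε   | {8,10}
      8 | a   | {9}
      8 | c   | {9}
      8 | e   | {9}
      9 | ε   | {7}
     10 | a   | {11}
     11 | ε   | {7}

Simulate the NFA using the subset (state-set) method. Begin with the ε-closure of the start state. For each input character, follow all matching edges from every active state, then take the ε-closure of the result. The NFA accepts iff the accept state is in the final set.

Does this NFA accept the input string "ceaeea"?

S₀ = ε-closure({0}) = {0,2,4}
'c' @ 1: {1,3,5,6,8,10}
'e' @ 2: {7,9}  (accept∈set)
'a' @ 3: {}  — state set empty
rest 'eea' ignored (set empty)
after full input: {}  (accept=7 not in)

Answer: REJECT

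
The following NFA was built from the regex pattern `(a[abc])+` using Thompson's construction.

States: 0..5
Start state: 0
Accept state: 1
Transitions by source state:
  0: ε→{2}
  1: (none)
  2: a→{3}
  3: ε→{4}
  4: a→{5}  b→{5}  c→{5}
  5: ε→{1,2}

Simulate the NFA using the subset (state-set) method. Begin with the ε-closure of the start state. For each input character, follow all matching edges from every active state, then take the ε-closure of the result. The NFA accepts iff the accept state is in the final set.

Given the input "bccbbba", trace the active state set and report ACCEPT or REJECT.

start: ε-closure({0}) = {0,2}
'b' @ 1: {}  — dead — no transitions
rest 'ccbbba' ignored (set empty)
after full input: {}  (accept=1 not in)

Answer: REJECT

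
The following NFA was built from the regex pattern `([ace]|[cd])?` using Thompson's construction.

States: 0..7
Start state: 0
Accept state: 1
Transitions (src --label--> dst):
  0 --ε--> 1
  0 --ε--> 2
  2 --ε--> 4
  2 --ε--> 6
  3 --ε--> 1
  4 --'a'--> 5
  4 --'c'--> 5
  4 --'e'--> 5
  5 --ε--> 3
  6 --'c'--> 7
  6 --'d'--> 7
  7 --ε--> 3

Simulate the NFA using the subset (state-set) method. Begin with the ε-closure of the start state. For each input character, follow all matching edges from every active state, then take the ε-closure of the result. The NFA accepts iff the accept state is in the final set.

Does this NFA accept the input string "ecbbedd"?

Answer: REJECT

Derivation:
S₀ = ε-closure({0}) = {0,1,2,4,6}
'e' @ 1: {1,3,5}  ✓accept
'c' @ 2: {}  — no active states
rest 'bbedd' ignored (set empty)
end set {} — state 1 not in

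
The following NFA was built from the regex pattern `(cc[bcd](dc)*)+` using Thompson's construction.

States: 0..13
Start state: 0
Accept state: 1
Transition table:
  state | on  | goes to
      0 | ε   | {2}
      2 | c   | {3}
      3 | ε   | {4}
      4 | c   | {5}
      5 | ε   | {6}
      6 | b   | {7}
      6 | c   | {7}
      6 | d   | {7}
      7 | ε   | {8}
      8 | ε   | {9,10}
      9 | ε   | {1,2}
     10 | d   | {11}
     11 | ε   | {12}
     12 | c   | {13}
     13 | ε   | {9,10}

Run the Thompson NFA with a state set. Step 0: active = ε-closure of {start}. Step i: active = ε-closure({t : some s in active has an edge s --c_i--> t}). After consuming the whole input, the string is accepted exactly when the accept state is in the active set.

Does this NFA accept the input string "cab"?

Answer: REJECT

Derivation:
S₀ = ε-closure({0}) = {0,2}
'c' @ 1: {3,4}
'a' @ 2: {}  — no active states
rest 'b' ignored (set empty)
after full input: {}  (accept=1 not in)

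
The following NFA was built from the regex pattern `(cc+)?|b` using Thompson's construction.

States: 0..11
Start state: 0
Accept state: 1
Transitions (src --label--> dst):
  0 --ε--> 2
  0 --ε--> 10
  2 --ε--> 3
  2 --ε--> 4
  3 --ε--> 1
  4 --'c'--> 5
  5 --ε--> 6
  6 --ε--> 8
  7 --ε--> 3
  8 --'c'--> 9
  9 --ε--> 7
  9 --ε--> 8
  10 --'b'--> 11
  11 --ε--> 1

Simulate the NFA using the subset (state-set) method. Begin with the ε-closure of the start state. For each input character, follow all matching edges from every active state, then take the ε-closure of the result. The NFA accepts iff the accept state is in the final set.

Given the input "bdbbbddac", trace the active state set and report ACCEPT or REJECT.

initial (ε-close {0}): {0,1,2,3,4,10}
'b' @ 1: {1,11}  [accepting]
'd' @ 2: {}  — no active states
rest 'bbbddac' ignored (set empty)
final: {}; accept 1 not in set

Answer: REJECT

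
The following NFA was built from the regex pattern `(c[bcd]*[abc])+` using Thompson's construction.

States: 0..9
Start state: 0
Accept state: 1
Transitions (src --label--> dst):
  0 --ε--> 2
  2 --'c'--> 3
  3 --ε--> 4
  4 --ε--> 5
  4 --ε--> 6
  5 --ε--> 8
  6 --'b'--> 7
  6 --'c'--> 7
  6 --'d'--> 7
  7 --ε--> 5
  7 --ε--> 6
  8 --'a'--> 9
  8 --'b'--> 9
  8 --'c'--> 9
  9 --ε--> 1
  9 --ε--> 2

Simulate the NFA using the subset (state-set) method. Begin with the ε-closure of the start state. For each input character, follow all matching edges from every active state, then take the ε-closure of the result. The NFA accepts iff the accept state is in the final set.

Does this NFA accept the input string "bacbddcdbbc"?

S₀ = ε-closure({0}) = {0,2}
'b' @ 1: {}  — state set empty
rest 'acbddcdbbc' ignored (set empty)
end set {} — state 1 not in

Answer: REJECT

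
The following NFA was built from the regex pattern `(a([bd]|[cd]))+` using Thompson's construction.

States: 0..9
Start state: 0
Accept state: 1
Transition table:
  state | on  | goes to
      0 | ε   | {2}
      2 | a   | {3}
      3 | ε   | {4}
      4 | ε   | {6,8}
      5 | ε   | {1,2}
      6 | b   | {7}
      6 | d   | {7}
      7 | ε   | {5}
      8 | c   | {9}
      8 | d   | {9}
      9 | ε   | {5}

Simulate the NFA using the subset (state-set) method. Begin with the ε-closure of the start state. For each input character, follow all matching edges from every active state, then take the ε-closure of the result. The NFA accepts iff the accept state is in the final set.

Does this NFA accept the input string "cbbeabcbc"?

S₀ = ε-closure({0}) = {0,2}
'c' @ 1: {}  — state set empty
rest 'bbeabcbc' ignored (set empty)
after full input: {}  (accept=1 not in)

Answer: REJECT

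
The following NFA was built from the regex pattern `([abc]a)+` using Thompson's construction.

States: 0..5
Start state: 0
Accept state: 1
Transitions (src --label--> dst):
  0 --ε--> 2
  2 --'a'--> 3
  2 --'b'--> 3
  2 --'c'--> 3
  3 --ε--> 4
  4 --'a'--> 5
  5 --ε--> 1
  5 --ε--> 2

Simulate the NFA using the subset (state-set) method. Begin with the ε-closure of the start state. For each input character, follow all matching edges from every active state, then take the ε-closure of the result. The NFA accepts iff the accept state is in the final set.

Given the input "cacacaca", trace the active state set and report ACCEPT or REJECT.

S₀ = ε-closure({0}) = {0,2}
'c' @ 1: {3,4}
'a' @ 2: {1,2,5}  ✓accept
'c' @ 3: {3,4}
'a' @ 4: {1,2,5}  ✓accept
'c' @ 5: {3,4}
'a' @ 6: {1,2,5}  ✓accept
'c' @ 7: {3,4}
'a' @ 8: {1,2,5}  ✓accept
final: {1,2,5}; accept 1 in set

Answer: ACCEPT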